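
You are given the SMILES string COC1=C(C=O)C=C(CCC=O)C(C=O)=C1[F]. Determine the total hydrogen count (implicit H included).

11

Walk through each heavy atom and fill implicit hydrogens from standard valence (C 4, N 3, O 2, S 2, halogen 1):
  atom 1: C, bond orders sum to 1 (valence 4) → 3 H
  atom 2: O, bond orders sum to 2 (valence 2) → 0 H
  atom 3: C, bond orders sum to 4 (valence 4) → 0 H
  atom 4: C, bond orders sum to 4 (valence 4) → 0 H
  atom 5: C, bond orders sum to 3 (valence 4) → 1 H
  atom 6: O, bond orders sum to 2 (valence 2) → 0 H
  atom 7: C, bond orders sum to 3 (valence 4) → 1 H
  atom 8: C, bond orders sum to 4 (valence 4) → 0 H
  atom 9: C, bond orders sum to 2 (valence 4) → 2 H
  atom 10: C, bond orders sum to 2 (valence 4) → 2 H
  atom 11: C, bond orders sum to 3 (valence 4) → 1 H
  atom 12: O, bond orders sum to 2 (valence 2) → 0 H
  atom 13: C, bond orders sum to 4 (valence 4) → 0 H
  atom 14: C, bond orders sum to 3 (valence 4) → 1 H
  atom 15: O, bond orders sum to 2 (valence 2) → 0 H
  atom 16: C, bond orders sum to 4 (valence 4) → 0 H
  atom 17: F with explicit H count 0
Total hydrogens: 11.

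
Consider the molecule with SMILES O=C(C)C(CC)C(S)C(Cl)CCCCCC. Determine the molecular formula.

Walk through each heavy atom and fill implicit hydrogens from standard valence (C 4, N 3, O 2, S 2, halogen 1):
  atom 1: O, bond orders sum to 2 (valence 2) → 0 H
  atom 2: C, bond orders sum to 4 (valence 4) → 0 H
  atom 3: C, bond orders sum to 1 (valence 4) → 3 H
  atom 4: C, bond orders sum to 3 (valence 4) → 1 H
  atom 5: C, bond orders sum to 2 (valence 4) → 2 H
  atom 6: C, bond orders sum to 1 (valence 4) → 3 H
  atom 7: C, bond orders sum to 3 (valence 4) → 1 H
  atom 8: S, bond orders sum to 1 (valence 2) → 1 H
  atom 9: C, bond orders sum to 3 (valence 4) → 1 H
  atom 10: Cl (halogen, monovalent) → 0 H
  atom 11: C, bond orders sum to 2 (valence 4) → 2 H
  atom 12: C, bond orders sum to 2 (valence 4) → 2 H
  atom 13: C, bond orders sum to 2 (valence 4) → 2 H
  atom 14: C, bond orders sum to 2 (valence 4) → 2 H
  atom 15: C, bond orders sum to 2 (valence 4) → 2 H
  atom 16: C, bond orders sum to 1 (valence 4) → 3 H
Totals → C:13, H:25, Cl:1, O:1, S:1.

C13H25ClOS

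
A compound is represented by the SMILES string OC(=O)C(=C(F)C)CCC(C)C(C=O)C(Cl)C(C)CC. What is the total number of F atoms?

1

Scan the SMILES for F atoms (remember two-letter symbols like Cl and Br are single atoms).
Fluorine count: 1.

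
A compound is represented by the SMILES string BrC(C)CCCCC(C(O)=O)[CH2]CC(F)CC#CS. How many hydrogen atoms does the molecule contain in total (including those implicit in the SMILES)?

Walk through each heavy atom and fill implicit hydrogens from standard valence (C 4, N 3, O 2, S 2, halogen 1):
  atom 1: Br (halogen, monovalent) → 0 H
  atom 2: C, bond orders sum to 3 (valence 4) → 1 H
  atom 3: C, bond orders sum to 1 (valence 4) → 3 H
  atom 4: C, bond orders sum to 2 (valence 4) → 2 H
  atom 5: C, bond orders sum to 2 (valence 4) → 2 H
  atom 6: C, bond orders sum to 2 (valence 4) → 2 H
  atom 7: C, bond orders sum to 2 (valence 4) → 2 H
  atom 8: C, bond orders sum to 3 (valence 4) → 1 H
  atom 9: C, bond orders sum to 4 (valence 4) → 0 H
  atom 10: O, bond orders sum to 1 (valence 2) → 1 H
  atom 11: O, bond orders sum to 2 (valence 2) → 0 H
  atom 12: C with explicit H count 2
  atom 13: C, bond orders sum to 2 (valence 4) → 2 H
  atom 14: C, bond orders sum to 3 (valence 4) → 1 H
  atom 15: F (halogen, monovalent) → 0 H
  atom 16: C, bond orders sum to 2 (valence 4) → 2 H
  atom 17: C, bond orders sum to 4 (valence 4) → 0 H
  atom 18: C, bond orders sum to 4 (valence 4) → 0 H
  atom 19: S, bond orders sum to 1 (valence 2) → 1 H
Total hydrogens: 22.

22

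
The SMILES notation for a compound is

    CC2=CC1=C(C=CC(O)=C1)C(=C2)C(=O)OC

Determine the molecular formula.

Walk through each heavy atom and fill implicit hydrogens from standard valence (C 4, N 3, O 2, S 2, halogen 1):
  atom 1: C, bond orders sum to 1 (valence 4) → 3 H
  atom 2: C, bond orders sum to 4 (valence 4) → 0 H
  atom 3: C, bond orders sum to 3 (valence 4) → 1 H
  atom 4: C, bond orders sum to 4 (valence 4) → 0 H
  atom 5: C, bond orders sum to 4 (valence 4) → 0 H
  atom 6: C, bond orders sum to 3 (valence 4) → 1 H
  atom 7: C, bond orders sum to 3 (valence 4) → 1 H
  atom 8: C, bond orders sum to 4 (valence 4) → 0 H
  atom 9: O, bond orders sum to 1 (valence 2) → 1 H
  atom 10: C, bond orders sum to 3 (valence 4) → 1 H
  atom 11: C, bond orders sum to 4 (valence 4) → 0 H
  atom 12: C, bond orders sum to 3 (valence 4) → 1 H
  atom 13: C, bond orders sum to 4 (valence 4) → 0 H
  atom 14: O, bond orders sum to 2 (valence 2) → 0 H
  atom 15: O, bond orders sum to 2 (valence 2) → 0 H
  atom 16: C, bond orders sum to 1 (valence 4) → 3 H
Totals → C:13, H:12, O:3.
In Hill order: C13H12O3.

C13H12O3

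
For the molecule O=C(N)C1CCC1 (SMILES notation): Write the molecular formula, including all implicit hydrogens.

Walk through each heavy atom and fill implicit hydrogens from standard valence (C 4, N 3, O 2, S 2, halogen 1):
  atom 1: O, bond orders sum to 2 (valence 2) → 0 H
  atom 2: C, bond orders sum to 4 (valence 4) → 0 H
  atom 3: N, bond orders sum to 1 (valence 3) → 2 H
  atom 4: C, bond orders sum to 3 (valence 4) → 1 H
  atom 5: C, bond orders sum to 2 (valence 4) → 2 H
  atom 6: C, bond orders sum to 2 (valence 4) → 2 H
  atom 7: C, bond orders sum to 2 (valence 4) → 2 H
Totals → C:5, H:9, N:1, O:1.

C5H9NO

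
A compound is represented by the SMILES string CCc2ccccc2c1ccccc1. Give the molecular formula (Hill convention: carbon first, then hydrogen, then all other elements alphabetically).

C14H14

Walk through each heavy atom and fill implicit hydrogens from standard valence (C 4, N 3, O 2, S 2, halogen 1); for lowercase aromatic atoms, an aromatic c carries 1 H when it has two neighbours and 0 H with three, and aromatic n carries 0 H:
  atom 1: C, bond orders sum to 1 (valence 4) → 3 H
  atom 2: C, bond orders sum to 2 (valence 4) → 2 H
  atom 3: aromatic c, 3 neighbours → 0 H
  atom 4: aromatic c, 2 neighbours → 1 H
  atom 5: aromatic c, 2 neighbours → 1 H
  atom 6: aromatic c, 2 neighbours → 1 H
  atom 7: aromatic c, 2 neighbours → 1 H
  atom 8: aromatic c, 3 neighbours → 0 H
  atom 9: aromatic c, 3 neighbours → 0 H
  atom 10: aromatic c, 2 neighbours → 1 H
  atom 11: aromatic c, 2 neighbours → 1 H
  atom 12: aromatic c, 2 neighbours → 1 H
  atom 13: aromatic c, 2 neighbours → 1 H
  atom 14: aromatic c, 2 neighbours → 1 H
Totals → C:14, H:14.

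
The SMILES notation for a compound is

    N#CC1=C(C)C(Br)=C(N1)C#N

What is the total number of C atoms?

Count every carbon token in the SMILES (each C, including those in ring-closure positions and inside branches).
Carbon count: 7.

7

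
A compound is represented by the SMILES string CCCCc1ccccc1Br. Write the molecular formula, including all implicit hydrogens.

C10H13Br

Walk through each heavy atom and fill implicit hydrogens from standard valence (C 4, N 3, O 2, S 2, halogen 1); for lowercase aromatic atoms, an aromatic c carries 1 H when it has two neighbours and 0 H with three, and aromatic n carries 0 H:
  atom 1: C, bond orders sum to 1 (valence 4) → 3 H
  atom 2: C, bond orders sum to 2 (valence 4) → 2 H
  atom 3: C, bond orders sum to 2 (valence 4) → 2 H
  atom 4: C, bond orders sum to 2 (valence 4) → 2 H
  atom 5: aromatic c, 3 neighbours → 0 H
  atom 6: aromatic c, 2 neighbours → 1 H
  atom 7: aromatic c, 2 neighbours → 1 H
  atom 8: aromatic c, 2 neighbours → 1 H
  atom 9: aromatic c, 2 neighbours → 1 H
  atom 10: aromatic c, 3 neighbours → 0 H
  atom 11: Br (halogen, monovalent) → 0 H
Totals → C:10, H:13, Br:1.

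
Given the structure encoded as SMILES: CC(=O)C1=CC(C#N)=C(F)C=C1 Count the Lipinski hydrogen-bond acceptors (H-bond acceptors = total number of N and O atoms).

N atoms: 1; O atoms: 1.
Lipinski HBA = 1 + 1 = 2.

2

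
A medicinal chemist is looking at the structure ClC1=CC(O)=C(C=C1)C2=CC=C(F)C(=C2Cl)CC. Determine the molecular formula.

Walk through each heavy atom and fill implicit hydrogens from standard valence (C 4, N 3, O 2, S 2, halogen 1):
  atom 1: Cl (halogen, monovalent) → 0 H
  atom 2: C, bond orders sum to 4 (valence 4) → 0 H
  atom 3: C, bond orders sum to 3 (valence 4) → 1 H
  atom 4: C, bond orders sum to 4 (valence 4) → 0 H
  atom 5: O, bond orders sum to 1 (valence 2) → 1 H
  atom 6: C, bond orders sum to 4 (valence 4) → 0 H
  atom 7: C, bond orders sum to 3 (valence 4) → 1 H
  atom 8: C, bond orders sum to 3 (valence 4) → 1 H
  atom 9: C, bond orders sum to 4 (valence 4) → 0 H
  atom 10: C, bond orders sum to 3 (valence 4) → 1 H
  atom 11: C, bond orders sum to 3 (valence 4) → 1 H
  atom 12: C, bond orders sum to 4 (valence 4) → 0 H
  atom 13: F (halogen, monovalent) → 0 H
  atom 14: C, bond orders sum to 4 (valence 4) → 0 H
  atom 15: C, bond orders sum to 4 (valence 4) → 0 H
  atom 16: Cl (halogen, monovalent) → 0 H
  atom 17: C, bond orders sum to 2 (valence 4) → 2 H
  atom 18: C, bond orders sum to 1 (valence 4) → 3 H
Totals → C:14, H:11, Cl:2, F:1, O:1.

C14H11Cl2FO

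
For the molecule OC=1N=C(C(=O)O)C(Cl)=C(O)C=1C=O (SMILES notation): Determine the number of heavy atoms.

Every atom symbol written in the SMILES (organic subset) is one heavy atom; implicit H are not written.
Heavy atoms by element → C:7, Cl:1, N:1, O:5.
Total: 14.

14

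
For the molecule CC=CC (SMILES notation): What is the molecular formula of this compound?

Walk through each heavy atom and fill implicit hydrogens from standard valence (C 4, N 3, O 2, S 2, halogen 1):
  atom 1: C, bond orders sum to 1 (valence 4) → 3 H
  atom 2: C, bond orders sum to 3 (valence 4) → 1 H
  atom 3: C, bond orders sum to 3 (valence 4) → 1 H
  atom 4: C, bond orders sum to 1 (valence 4) → 3 H
Totals → C:4, H:8.

C4H8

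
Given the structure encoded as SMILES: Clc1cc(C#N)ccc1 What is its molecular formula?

Walk through each heavy atom and fill implicit hydrogens from standard valence (C 4, N 3, O 2, S 2, halogen 1); for lowercase aromatic atoms, an aromatic c carries 1 H when it has two neighbours and 0 H with three, and aromatic n carries 0 H:
  atom 1: Cl (halogen, monovalent) → 0 H
  atom 2: aromatic c, 3 neighbours → 0 H
  atom 3: aromatic c, 2 neighbours → 1 H
  atom 4: aromatic c, 3 neighbours → 0 H
  atom 5: C, bond orders sum to 4 (valence 4) → 0 H
  atom 6: N, bond orders sum to 3 (valence 3) → 0 H
  atom 7: aromatic c, 2 neighbours → 1 H
  atom 8: aromatic c, 2 neighbours → 1 H
  atom 9: aromatic c, 2 neighbours → 1 H
Totals → C:7, H:4, Cl:1, N:1.
In Hill order: C7H4ClN.

C7H4ClN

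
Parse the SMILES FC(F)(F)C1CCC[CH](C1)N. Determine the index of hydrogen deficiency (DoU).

Molecular formula: C7H12F3N.
DoU = (2C + 2 + N − H − X) / 2, where X is the halogen count and O/S are ignored.
    = (2·7 + 2 + 1 − 12 − 3) / 2 = 2 / 2 = 1.

1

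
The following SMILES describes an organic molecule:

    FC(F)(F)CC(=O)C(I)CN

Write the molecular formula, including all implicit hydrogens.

C5H7F3INO

Walk through each heavy atom and fill implicit hydrogens from standard valence (C 4, N 3, O 2, S 2, halogen 1):
  atom 1: F (halogen, monovalent) → 0 H
  atom 2: C, bond orders sum to 4 (valence 4) → 0 H
  atom 3: F (halogen, monovalent) → 0 H
  atom 4: F (halogen, monovalent) → 0 H
  atom 5: C, bond orders sum to 2 (valence 4) → 2 H
  atom 6: C, bond orders sum to 4 (valence 4) → 0 H
  atom 7: O, bond orders sum to 2 (valence 2) → 0 H
  atom 8: C, bond orders sum to 3 (valence 4) → 1 H
  atom 9: I (halogen, monovalent) → 0 H
  atom 10: C, bond orders sum to 2 (valence 4) → 2 H
  atom 11: N, bond orders sum to 1 (valence 3) → 2 H
Totals → C:5, H:7, F:3, I:1, N:1, O:1.
In Hill order: C5H7F3INO.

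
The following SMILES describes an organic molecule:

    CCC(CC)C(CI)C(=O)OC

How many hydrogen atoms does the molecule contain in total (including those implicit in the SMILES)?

Walk through each heavy atom and fill implicit hydrogens from standard valence (C 4, N 3, O 2, S 2, halogen 1):
  atom 1: C, bond orders sum to 1 (valence 4) → 3 H
  atom 2: C, bond orders sum to 2 (valence 4) → 2 H
  atom 3: C, bond orders sum to 3 (valence 4) → 1 H
  atom 4: C, bond orders sum to 2 (valence 4) → 2 H
  atom 5: C, bond orders sum to 1 (valence 4) → 3 H
  atom 6: C, bond orders sum to 3 (valence 4) → 1 H
  atom 7: C, bond orders sum to 2 (valence 4) → 2 H
  atom 8: I (halogen, monovalent) → 0 H
  atom 9: C, bond orders sum to 4 (valence 4) → 0 H
  atom 10: O, bond orders sum to 2 (valence 2) → 0 H
  atom 11: O, bond orders sum to 2 (valence 2) → 0 H
  atom 12: C, bond orders sum to 1 (valence 4) → 3 H
Total hydrogens: 17.

17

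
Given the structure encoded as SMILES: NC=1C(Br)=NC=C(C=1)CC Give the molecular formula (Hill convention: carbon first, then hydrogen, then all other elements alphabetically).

Walk through each heavy atom and fill implicit hydrogens from standard valence (C 4, N 3, O 2, S 2, halogen 1):
  atom 1: N, bond orders sum to 1 (valence 3) → 2 H
  atom 2: C, bond orders sum to 4 (valence 4) → 0 H
  atom 3: C, bond orders sum to 4 (valence 4) → 0 H
  atom 4: Br (halogen, monovalent) → 0 H
  atom 5: N, bond orders sum to 3 (valence 3) → 0 H
  atom 6: C, bond orders sum to 3 (valence 4) → 1 H
  atom 7: C, bond orders sum to 4 (valence 4) → 0 H
  atom 8: C, bond orders sum to 3 (valence 4) → 1 H
  atom 9: C, bond orders sum to 2 (valence 4) → 2 H
  atom 10: C, bond orders sum to 1 (valence 4) → 3 H
Totals → C:7, H:9, Br:1, N:2.
In Hill order: C7H9BrN2.

C7H9BrN2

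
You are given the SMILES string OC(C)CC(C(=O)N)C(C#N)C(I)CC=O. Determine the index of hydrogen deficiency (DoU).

4

Degree of unsaturation = (number of rings) + (number of π bonds).
Ring closures in the SMILES: 0.
π bonds: 2 double bonds (each 1 DoU), 1 triple bond (each 2 DoU) → 4 DoU from unsaturation.
Total DoU = 0 + 4 = 4.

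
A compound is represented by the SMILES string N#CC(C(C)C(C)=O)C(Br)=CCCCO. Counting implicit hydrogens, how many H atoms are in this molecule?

Walk through each heavy atom and fill implicit hydrogens from standard valence (C 4, N 3, O 2, S 2, halogen 1):
  atom 1: N, bond orders sum to 3 (valence 3) → 0 H
  atom 2: C, bond orders sum to 4 (valence 4) → 0 H
  atom 3: C, bond orders sum to 3 (valence 4) → 1 H
  atom 4: C, bond orders sum to 3 (valence 4) → 1 H
  atom 5: C, bond orders sum to 1 (valence 4) → 3 H
  atom 6: C, bond orders sum to 4 (valence 4) → 0 H
  atom 7: C, bond orders sum to 1 (valence 4) → 3 H
  atom 8: O, bond orders sum to 2 (valence 2) → 0 H
  atom 9: C, bond orders sum to 4 (valence 4) → 0 H
  atom 10: Br (halogen, monovalent) → 0 H
  atom 11: C, bond orders sum to 3 (valence 4) → 1 H
  atom 12: C, bond orders sum to 2 (valence 4) → 2 H
  atom 13: C, bond orders sum to 2 (valence 4) → 2 H
  atom 14: C, bond orders sum to 2 (valence 4) → 2 H
  atom 15: O, bond orders sum to 1 (valence 2) → 1 H
Total hydrogens: 16.

16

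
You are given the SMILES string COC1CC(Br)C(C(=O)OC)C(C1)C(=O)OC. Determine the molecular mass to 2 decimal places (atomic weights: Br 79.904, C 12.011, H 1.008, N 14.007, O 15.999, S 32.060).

309.16 g/mol

First, the molecular formula is C11H17BrO5 (counting implicit H from valence).
  Br: 1 × 79.904 = 79.904
  C: 11 × 12.011 = 132.121
  H: 17 × 1.008 = 17.136
  O: 5 × 15.999 = 79.995
Sum: 1×79.904 + 11×12.011 + 17×1.008 + 5×15.999 = 309.156 → 309.16 g/mol.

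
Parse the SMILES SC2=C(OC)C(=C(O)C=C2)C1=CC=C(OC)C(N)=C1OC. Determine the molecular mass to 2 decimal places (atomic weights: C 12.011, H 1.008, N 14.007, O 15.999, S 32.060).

307.36 g/mol

First, the molecular formula is C15H17NO4S (counting implicit H from valence).
  C: 15 × 12.011 = 180.165
  H: 17 × 1.008 = 17.136
  N: 1 × 14.007 = 14.007
  O: 4 × 15.999 = 63.996
  S: 1 × 32.060 = 32.060
Sum: 15×12.011 + 17×1.008 + 1×14.007 + 4×15.999 + 1×32.060 = 307.364 → 307.36 g/mol.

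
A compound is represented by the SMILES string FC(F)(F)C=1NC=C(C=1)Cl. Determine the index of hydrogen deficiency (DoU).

3

Degree of unsaturation = (number of rings) + (number of π bonds).
Ring closures in the SMILES: 1.
π bonds: 2 double bonds (each 1 DoU) → 2 DoU from unsaturation.
Total DoU = 1 + 2 = 3.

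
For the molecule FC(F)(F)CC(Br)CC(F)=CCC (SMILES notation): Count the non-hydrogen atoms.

13

Every atom symbol written in the SMILES (organic subset) is one heavy atom; implicit H are not written.
Heavy atoms by element → Br:1, C:8, F:4.
Total: 13.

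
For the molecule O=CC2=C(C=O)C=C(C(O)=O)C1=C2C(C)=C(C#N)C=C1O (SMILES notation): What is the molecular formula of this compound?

Walk through each heavy atom and fill implicit hydrogens from standard valence (C 4, N 3, O 2, S 2, halogen 1):
  atom 1: O, bond orders sum to 2 (valence 2) → 0 H
  atom 2: C, bond orders sum to 3 (valence 4) → 1 H
  atom 3: C, bond orders sum to 4 (valence 4) → 0 H
  atom 4: C, bond orders sum to 4 (valence 4) → 0 H
  atom 5: C, bond orders sum to 3 (valence 4) → 1 H
  atom 6: O, bond orders sum to 2 (valence 2) → 0 H
  atom 7: C, bond orders sum to 3 (valence 4) → 1 H
  atom 8: C, bond orders sum to 4 (valence 4) → 0 H
  atom 9: C, bond orders sum to 4 (valence 4) → 0 H
  atom 10: O, bond orders sum to 1 (valence 2) → 1 H
  atom 11: O, bond orders sum to 2 (valence 2) → 0 H
  atom 12: C, bond orders sum to 4 (valence 4) → 0 H
  atom 13: C, bond orders sum to 4 (valence 4) → 0 H
  atom 14: C, bond orders sum to 4 (valence 4) → 0 H
  atom 15: C, bond orders sum to 1 (valence 4) → 3 H
  atom 16: C, bond orders sum to 4 (valence 4) → 0 H
  atom 17: C, bond orders sum to 4 (valence 4) → 0 H
  atom 18: N, bond orders sum to 3 (valence 3) → 0 H
  atom 19: C, bond orders sum to 3 (valence 4) → 1 H
  atom 20: C, bond orders sum to 4 (valence 4) → 0 H
  atom 21: O, bond orders sum to 1 (valence 2) → 1 H
Totals → C:15, H:9, N:1, O:5.
In Hill order: C15H9NO5.

C15H9NO5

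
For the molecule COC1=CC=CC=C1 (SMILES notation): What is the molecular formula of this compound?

C7H8O

Walk through each heavy atom and fill implicit hydrogens from standard valence (C 4, N 3, O 2, S 2, halogen 1):
  atom 1: C, bond orders sum to 1 (valence 4) → 3 H
  atom 2: O, bond orders sum to 2 (valence 2) → 0 H
  atom 3: C, bond orders sum to 4 (valence 4) → 0 H
  atom 4: C, bond orders sum to 3 (valence 4) → 1 H
  atom 5: C, bond orders sum to 3 (valence 4) → 1 H
  atom 6: C, bond orders sum to 3 (valence 4) → 1 H
  atom 7: C, bond orders sum to 3 (valence 4) → 1 H
  atom 8: C, bond orders sum to 3 (valence 4) → 1 H
Totals → C:7, H:8, O:1.
In Hill order: C7H8O.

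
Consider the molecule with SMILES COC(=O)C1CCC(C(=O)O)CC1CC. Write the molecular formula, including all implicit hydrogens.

Walk through each heavy atom and fill implicit hydrogens from standard valence (C 4, N 3, O 2, S 2, halogen 1):
  atom 1: C, bond orders sum to 1 (valence 4) → 3 H
  atom 2: O, bond orders sum to 2 (valence 2) → 0 H
  atom 3: C, bond orders sum to 4 (valence 4) → 0 H
  atom 4: O, bond orders sum to 2 (valence 2) → 0 H
  atom 5: C, bond orders sum to 3 (valence 4) → 1 H
  atom 6: C, bond orders sum to 2 (valence 4) → 2 H
  atom 7: C, bond orders sum to 2 (valence 4) → 2 H
  atom 8: C, bond orders sum to 3 (valence 4) → 1 H
  atom 9: C, bond orders sum to 4 (valence 4) → 0 H
  atom 10: O, bond orders sum to 2 (valence 2) → 0 H
  atom 11: O, bond orders sum to 1 (valence 2) → 1 H
  atom 12: C, bond orders sum to 2 (valence 4) → 2 H
  atom 13: C, bond orders sum to 3 (valence 4) → 1 H
  atom 14: C, bond orders sum to 2 (valence 4) → 2 H
  atom 15: C, bond orders sum to 1 (valence 4) → 3 H
Totals → C:11, H:18, O:4.

C11H18O4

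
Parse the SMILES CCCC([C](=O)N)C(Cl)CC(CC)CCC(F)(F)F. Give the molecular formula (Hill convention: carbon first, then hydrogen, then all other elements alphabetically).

C13H23ClF3NO

Walk through each heavy atom and fill implicit hydrogens from standard valence (C 4, N 3, O 2, S 2, halogen 1):
  atom 1: C, bond orders sum to 1 (valence 4) → 3 H
  atom 2: C, bond orders sum to 2 (valence 4) → 2 H
  atom 3: C, bond orders sum to 2 (valence 4) → 2 H
  atom 4: C, bond orders sum to 3 (valence 4) → 1 H
  atom 5: C with explicit H count 0
  atom 6: O, bond orders sum to 2 (valence 2) → 0 H
  atom 7: N, bond orders sum to 1 (valence 3) → 2 H
  atom 8: C, bond orders sum to 3 (valence 4) → 1 H
  atom 9: Cl (halogen, monovalent) → 0 H
  atom 10: C, bond orders sum to 2 (valence 4) → 2 H
  atom 11: C, bond orders sum to 3 (valence 4) → 1 H
  atom 12: C, bond orders sum to 2 (valence 4) → 2 H
  atom 13: C, bond orders sum to 1 (valence 4) → 3 H
  atom 14: C, bond orders sum to 2 (valence 4) → 2 H
  atom 15: C, bond orders sum to 2 (valence 4) → 2 H
  atom 16: C, bond orders sum to 4 (valence 4) → 0 H
  atom 17: F (halogen, monovalent) → 0 H
  atom 18: F (halogen, monovalent) → 0 H
  atom 19: F (halogen, monovalent) → 0 H
Totals → C:13, H:23, Cl:1, F:3, N:1, O:1.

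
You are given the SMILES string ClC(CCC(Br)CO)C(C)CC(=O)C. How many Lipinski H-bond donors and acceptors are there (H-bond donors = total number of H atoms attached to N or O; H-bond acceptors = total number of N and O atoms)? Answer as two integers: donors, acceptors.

Donors: find every N or O and count the H atoms it carries.
  atom 8 (O): bond orders sum to 1 → 1 H
  atom 13 (O): bond orders sum to 2 → 0 H
Lipinski HBD = 1.
Acceptors: N atoms = 0, O atoms = 2 → HBA = 2.

1, 2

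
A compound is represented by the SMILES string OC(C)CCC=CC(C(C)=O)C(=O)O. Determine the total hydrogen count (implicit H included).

Walk through each heavy atom and fill implicit hydrogens from standard valence (C 4, N 3, O 2, S 2, halogen 1):
  atom 1: O, bond orders sum to 1 (valence 2) → 1 H
  atom 2: C, bond orders sum to 3 (valence 4) → 1 H
  atom 3: C, bond orders sum to 1 (valence 4) → 3 H
  atom 4: C, bond orders sum to 2 (valence 4) → 2 H
  atom 5: C, bond orders sum to 2 (valence 4) → 2 H
  atom 6: C, bond orders sum to 3 (valence 4) → 1 H
  atom 7: C, bond orders sum to 3 (valence 4) → 1 H
  atom 8: C, bond orders sum to 3 (valence 4) → 1 H
  atom 9: C, bond orders sum to 4 (valence 4) → 0 H
  atom 10: C, bond orders sum to 1 (valence 4) → 3 H
  atom 11: O, bond orders sum to 2 (valence 2) → 0 H
  atom 12: C, bond orders sum to 4 (valence 4) → 0 H
  atom 13: O, bond orders sum to 2 (valence 2) → 0 H
  atom 14: O, bond orders sum to 1 (valence 2) → 1 H
Total hydrogens: 16.

16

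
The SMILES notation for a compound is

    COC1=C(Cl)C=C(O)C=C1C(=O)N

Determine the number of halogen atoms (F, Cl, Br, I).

Halogen atoms appear at heavy-atom position 5 (1×Cl).
Other groups present: 1 amide, 1 ether, 1 hydroxyl.
Halogen count: 1.

1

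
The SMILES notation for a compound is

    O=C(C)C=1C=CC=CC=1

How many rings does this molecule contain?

In SMILES, each pair of matching ring-closure digits denotes one ring-closing bond; the number of such bonds equals the number of independent rings.
Ring-closure bonds here: 1.

1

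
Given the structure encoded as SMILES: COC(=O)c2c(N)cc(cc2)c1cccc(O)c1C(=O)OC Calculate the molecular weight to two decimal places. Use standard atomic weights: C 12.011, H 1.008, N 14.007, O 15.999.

301.30 g/mol

First, the molecular formula is C16H15NO5 (counting implicit H from valence).
  C: 16 × 12.011 = 192.176
  H: 15 × 1.008 = 15.120
  N: 1 × 14.007 = 14.007
  O: 5 × 15.999 = 79.995
Sum: 16×12.011 + 15×1.008 + 1×14.007 + 5×15.999 = 301.298 → 301.30 g/mol.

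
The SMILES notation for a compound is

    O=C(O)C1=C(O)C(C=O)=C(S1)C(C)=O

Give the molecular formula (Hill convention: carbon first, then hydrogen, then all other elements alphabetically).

Walk through each heavy atom and fill implicit hydrogens from standard valence (C 4, N 3, O 2, S 2, halogen 1):
  atom 1: O, bond orders sum to 2 (valence 2) → 0 H
  atom 2: C, bond orders sum to 4 (valence 4) → 0 H
  atom 3: O, bond orders sum to 1 (valence 2) → 1 H
  atom 4: C, bond orders sum to 4 (valence 4) → 0 H
  atom 5: C, bond orders sum to 4 (valence 4) → 0 H
  atom 6: O, bond orders sum to 1 (valence 2) → 1 H
  atom 7: C, bond orders sum to 4 (valence 4) → 0 H
  atom 8: C, bond orders sum to 3 (valence 4) → 1 H
  atom 9: O, bond orders sum to 2 (valence 2) → 0 H
  atom 10: C, bond orders sum to 4 (valence 4) → 0 H
  atom 11: S, bond orders sum to 2 (valence 2) → 0 H
  atom 12: C, bond orders sum to 4 (valence 4) → 0 H
  atom 13: C, bond orders sum to 1 (valence 4) → 3 H
  atom 14: O, bond orders sum to 2 (valence 2) → 0 H
Totals → C:8, H:6, O:5, S:1.
In Hill order: C8H6O5S.

C8H6O5S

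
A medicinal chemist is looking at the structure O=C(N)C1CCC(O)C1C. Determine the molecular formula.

C7H13NO2

Walk through each heavy atom and fill implicit hydrogens from standard valence (C 4, N 3, O 2, S 2, halogen 1):
  atom 1: O, bond orders sum to 2 (valence 2) → 0 H
  atom 2: C, bond orders sum to 4 (valence 4) → 0 H
  atom 3: N, bond orders sum to 1 (valence 3) → 2 H
  atom 4: C, bond orders sum to 3 (valence 4) → 1 H
  atom 5: C, bond orders sum to 2 (valence 4) → 2 H
  atom 6: C, bond orders sum to 2 (valence 4) → 2 H
  atom 7: C, bond orders sum to 3 (valence 4) → 1 H
  atom 8: O, bond orders sum to 1 (valence 2) → 1 H
  atom 9: C, bond orders sum to 3 (valence 4) → 1 H
  atom 10: C, bond orders sum to 1 (valence 4) → 3 H
Totals → C:7, H:13, N:1, O:2.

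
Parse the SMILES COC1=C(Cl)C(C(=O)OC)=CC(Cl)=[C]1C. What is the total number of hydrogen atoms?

Walk through each heavy atom and fill implicit hydrogens from standard valence (C 4, N 3, O 2, S 2, halogen 1):
  atom 1: C, bond orders sum to 1 (valence 4) → 3 H
  atom 2: O, bond orders sum to 2 (valence 2) → 0 H
  atom 3: C, bond orders sum to 4 (valence 4) → 0 H
  atom 4: C, bond orders sum to 4 (valence 4) → 0 H
  atom 5: Cl (halogen, monovalent) → 0 H
  atom 6: C, bond orders sum to 4 (valence 4) → 0 H
  atom 7: C, bond orders sum to 4 (valence 4) → 0 H
  atom 8: O, bond orders sum to 2 (valence 2) → 0 H
  atom 9: O, bond orders sum to 2 (valence 2) → 0 H
  atom 10: C, bond orders sum to 1 (valence 4) → 3 H
  atom 11: C, bond orders sum to 3 (valence 4) → 1 H
  atom 12: C, bond orders sum to 4 (valence 4) → 0 H
  atom 13: Cl (halogen, monovalent) → 0 H
  atom 14: C with explicit H count 0
  atom 15: C, bond orders sum to 1 (valence 4) → 3 H
Total hydrogens: 10.

10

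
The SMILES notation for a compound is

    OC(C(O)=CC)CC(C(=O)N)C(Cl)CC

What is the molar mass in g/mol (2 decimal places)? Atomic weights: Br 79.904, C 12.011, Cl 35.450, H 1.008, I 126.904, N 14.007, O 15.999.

235.71 g/mol

First, the molecular formula is C10H18ClNO3 (counting implicit H from valence).
  C: 10 × 12.011 = 120.110
  Cl: 1 × 35.450 = 35.450
  H: 18 × 1.008 = 18.144
  N: 1 × 14.007 = 14.007
  O: 3 × 15.999 = 47.997
Sum: 10×12.011 + 1×35.450 + 18×1.008 + 1×14.007 + 3×15.999 = 235.708 → 235.71 g/mol.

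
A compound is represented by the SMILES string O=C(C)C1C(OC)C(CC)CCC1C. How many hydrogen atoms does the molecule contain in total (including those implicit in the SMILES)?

22

Walk through each heavy atom and fill implicit hydrogens from standard valence (C 4, N 3, O 2, S 2, halogen 1):
  atom 1: O, bond orders sum to 2 (valence 2) → 0 H
  atom 2: C, bond orders sum to 4 (valence 4) → 0 H
  atom 3: C, bond orders sum to 1 (valence 4) → 3 H
  atom 4: C, bond orders sum to 3 (valence 4) → 1 H
  atom 5: C, bond orders sum to 3 (valence 4) → 1 H
  atom 6: O, bond orders sum to 2 (valence 2) → 0 H
  atom 7: C, bond orders sum to 1 (valence 4) → 3 H
  atom 8: C, bond orders sum to 3 (valence 4) → 1 H
  atom 9: C, bond orders sum to 2 (valence 4) → 2 H
  atom 10: C, bond orders sum to 1 (valence 4) → 3 H
  atom 11: C, bond orders sum to 2 (valence 4) → 2 H
  atom 12: C, bond orders sum to 2 (valence 4) → 2 H
  atom 13: C, bond orders sum to 3 (valence 4) → 1 H
  atom 14: C, bond orders sum to 1 (valence 4) → 3 H
Total hydrogens: 22.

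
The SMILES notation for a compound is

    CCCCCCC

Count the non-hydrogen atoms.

7

Every atom symbol written in the SMILES (organic subset) is one heavy atom; implicit H are not written.
Heavy atoms by element → C:7.
Total: 7.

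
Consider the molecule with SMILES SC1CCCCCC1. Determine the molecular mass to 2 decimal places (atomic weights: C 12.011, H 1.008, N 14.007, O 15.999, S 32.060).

First, the molecular formula is C7H14S (counting implicit H from valence).
  C: 7 × 12.011 = 84.077
  H: 14 × 1.008 = 14.112
  S: 1 × 32.060 = 32.060
Sum: 7×12.011 + 14×1.008 + 1×32.060 = 130.249 → 130.25 g/mol.

130.25 g/mol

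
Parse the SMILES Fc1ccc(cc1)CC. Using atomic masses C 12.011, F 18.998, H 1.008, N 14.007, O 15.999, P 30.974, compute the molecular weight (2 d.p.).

124.16 g/mol

First, the molecular formula is C8H9F (counting implicit H from valence).
  C: 8 × 12.011 = 96.088
  F: 1 × 18.998 = 18.998
  H: 9 × 1.008 = 9.072
Sum: 8×12.011 + 1×18.998 + 9×1.008 = 124.158 → 124.16 g/mol.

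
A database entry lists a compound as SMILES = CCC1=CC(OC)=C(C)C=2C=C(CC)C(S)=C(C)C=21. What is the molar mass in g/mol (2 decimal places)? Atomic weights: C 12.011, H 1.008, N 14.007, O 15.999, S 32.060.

274.42 g/mol

First, the molecular formula is C17H22OS (counting implicit H from valence).
  C: 17 × 12.011 = 204.187
  H: 22 × 1.008 = 22.176
  O: 1 × 15.999 = 15.999
  S: 1 × 32.060 = 32.060
Sum: 17×12.011 + 22×1.008 + 1×15.999 + 1×32.060 = 274.422 → 274.42 g/mol.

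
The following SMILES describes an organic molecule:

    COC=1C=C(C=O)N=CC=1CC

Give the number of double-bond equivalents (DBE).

Molecular formula: C9H11NO2.
DoU = (2C + 2 + N − H − X) / 2, where X is the halogen count and O/S are ignored.
    = (2·9 + 2 + 1 − 11 − 0) / 2 = 10 / 2 = 5.

5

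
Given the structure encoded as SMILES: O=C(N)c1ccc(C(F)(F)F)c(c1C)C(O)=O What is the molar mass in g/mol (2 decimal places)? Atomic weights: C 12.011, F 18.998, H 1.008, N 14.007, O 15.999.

First, the molecular formula is C10H8F3NO3 (counting implicit H from valence).
  C: 10 × 12.011 = 120.110
  F: 3 × 18.998 = 56.994
  H: 8 × 1.008 = 8.064
  N: 1 × 14.007 = 14.007
  O: 3 × 15.999 = 47.997
Sum: 10×12.011 + 3×18.998 + 8×1.008 + 1×14.007 + 3×15.999 = 247.172 → 247.17 g/mol.

247.17 g/mol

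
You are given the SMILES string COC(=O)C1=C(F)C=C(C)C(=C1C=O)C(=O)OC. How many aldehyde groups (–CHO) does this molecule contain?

1

The aldehyde motif appears at heavy-atom position 13 in the SMILES.
Other groups present: 2 ester.
Aldehyde count: 1.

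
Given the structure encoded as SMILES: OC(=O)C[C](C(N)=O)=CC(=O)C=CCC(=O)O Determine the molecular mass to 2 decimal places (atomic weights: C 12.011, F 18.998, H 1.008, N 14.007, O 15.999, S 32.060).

241.20 g/mol

First, the molecular formula is C10H11NO6 (counting implicit H from valence).
  C: 10 × 12.011 = 120.110
  H: 11 × 1.008 = 11.088
  N: 1 × 14.007 = 14.007
  O: 6 × 15.999 = 95.994
Sum: 10×12.011 + 11×1.008 + 1×14.007 + 6×15.999 = 241.199 → 241.20 g/mol.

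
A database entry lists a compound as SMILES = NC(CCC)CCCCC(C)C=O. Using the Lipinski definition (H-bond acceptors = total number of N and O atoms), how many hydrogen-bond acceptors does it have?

N atoms: 1; O atoms: 1.
Lipinski HBA = 1 + 1 = 2.

2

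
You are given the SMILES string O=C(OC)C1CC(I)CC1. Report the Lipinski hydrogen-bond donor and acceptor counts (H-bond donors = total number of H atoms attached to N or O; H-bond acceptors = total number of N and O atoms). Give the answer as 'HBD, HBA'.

0, 2

Donors: find every N or O and count the H atoms it carries.
  atom 1 (O): bond orders sum to 2 → 0 H
  atom 3 (O): bond orders sum to 2 → 0 H
Lipinski HBD = 0.
Acceptors: N atoms = 0, O atoms = 2 → HBA = 2.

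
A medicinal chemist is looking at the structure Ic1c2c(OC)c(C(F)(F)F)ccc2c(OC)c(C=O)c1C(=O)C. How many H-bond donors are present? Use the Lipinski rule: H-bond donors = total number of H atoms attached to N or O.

0

Donors: find every N or O and count the H atoms it carries.
  atom 5 (O): bond orders sum to 2 → 0 H
  atom 16 (O): bond orders sum to 2 → 0 H
  atom 20 (O): bond orders sum to 2 → 0 H
  atom 23 (O): bond orders sum to 2 → 0 H
Lipinski HBD = 0.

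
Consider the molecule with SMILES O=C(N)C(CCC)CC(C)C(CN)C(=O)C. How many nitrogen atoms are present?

2

Scan the SMILES for N atoms (remember two-letter symbols like Cl and Br are single atoms).
Nitrogen count: 2.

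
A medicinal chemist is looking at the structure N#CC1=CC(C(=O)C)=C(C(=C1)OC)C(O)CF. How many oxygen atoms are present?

Scan the SMILES for O atoms (remember two-letter symbols like Cl and Br are single atoms).
Oxygen count: 3.

3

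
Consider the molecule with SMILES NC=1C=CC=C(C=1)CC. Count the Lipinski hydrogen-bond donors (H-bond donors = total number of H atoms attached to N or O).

Donors: find every N or O and count the H atoms it carries.
  atom 1 (N): bond orders sum to 1 → 2 H
Lipinski HBD = 2.

2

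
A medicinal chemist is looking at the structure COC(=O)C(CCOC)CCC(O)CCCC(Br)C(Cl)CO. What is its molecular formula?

C15H28BrClO5

Walk through each heavy atom and fill implicit hydrogens from standard valence (C 4, N 3, O 2, S 2, halogen 1):
  atom 1: C, bond orders sum to 1 (valence 4) → 3 H
  atom 2: O, bond orders sum to 2 (valence 2) → 0 H
  atom 3: C, bond orders sum to 4 (valence 4) → 0 H
  atom 4: O, bond orders sum to 2 (valence 2) → 0 H
  atom 5: C, bond orders sum to 3 (valence 4) → 1 H
  atom 6: C, bond orders sum to 2 (valence 4) → 2 H
  atom 7: C, bond orders sum to 2 (valence 4) → 2 H
  atom 8: O, bond orders sum to 2 (valence 2) → 0 H
  atom 9: C, bond orders sum to 1 (valence 4) → 3 H
  atom 10: C, bond orders sum to 2 (valence 4) → 2 H
  atom 11: C, bond orders sum to 2 (valence 4) → 2 H
  atom 12: C, bond orders sum to 3 (valence 4) → 1 H
  atom 13: O, bond orders sum to 1 (valence 2) → 1 H
  atom 14: C, bond orders sum to 2 (valence 4) → 2 H
  atom 15: C, bond orders sum to 2 (valence 4) → 2 H
  atom 16: C, bond orders sum to 2 (valence 4) → 2 H
  atom 17: C, bond orders sum to 3 (valence 4) → 1 H
  atom 18: Br (halogen, monovalent) → 0 H
  atom 19: C, bond orders sum to 3 (valence 4) → 1 H
  atom 20: Cl (halogen, monovalent) → 0 H
  atom 21: C, bond orders sum to 2 (valence 4) → 2 H
  atom 22: O, bond orders sum to 1 (valence 2) → 1 H
Totals → C:15, H:28, Br:1, Cl:1, O:5.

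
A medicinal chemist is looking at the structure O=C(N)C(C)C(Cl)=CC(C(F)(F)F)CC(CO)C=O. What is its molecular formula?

Walk through each heavy atom and fill implicit hydrogens from standard valence (C 4, N 3, O 2, S 2, halogen 1):
  atom 1: O, bond orders sum to 2 (valence 2) → 0 H
  atom 2: C, bond orders sum to 4 (valence 4) → 0 H
  atom 3: N, bond orders sum to 1 (valence 3) → 2 H
  atom 4: C, bond orders sum to 3 (valence 4) → 1 H
  atom 5: C, bond orders sum to 1 (valence 4) → 3 H
  atom 6: C, bond orders sum to 4 (valence 4) → 0 H
  atom 7: Cl (halogen, monovalent) → 0 H
  atom 8: C, bond orders sum to 3 (valence 4) → 1 H
  atom 9: C, bond orders sum to 3 (valence 4) → 1 H
  atom 10: C, bond orders sum to 4 (valence 4) → 0 H
  atom 11: F (halogen, monovalent) → 0 H
  atom 12: F (halogen, monovalent) → 0 H
  atom 13: F (halogen, monovalent) → 0 H
  atom 14: C, bond orders sum to 2 (valence 4) → 2 H
  atom 15: C, bond orders sum to 3 (valence 4) → 1 H
  atom 16: C, bond orders sum to 2 (valence 4) → 2 H
  atom 17: O, bond orders sum to 1 (valence 2) → 1 H
  atom 18: C, bond orders sum to 3 (valence 4) → 1 H
  atom 19: O, bond orders sum to 2 (valence 2) → 0 H
Totals → C:11, H:15, Cl:1, F:3, N:1, O:3.

C11H15ClF3NO3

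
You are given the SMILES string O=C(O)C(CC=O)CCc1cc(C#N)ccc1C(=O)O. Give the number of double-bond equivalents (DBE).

Molecular formula: C14H13NO5.
DoU = (2C + 2 + N − H − X) / 2, where X is the halogen count and O/S are ignored.
    = (2·14 + 2 + 1 − 13 − 0) / 2 = 18 / 2 = 9.

9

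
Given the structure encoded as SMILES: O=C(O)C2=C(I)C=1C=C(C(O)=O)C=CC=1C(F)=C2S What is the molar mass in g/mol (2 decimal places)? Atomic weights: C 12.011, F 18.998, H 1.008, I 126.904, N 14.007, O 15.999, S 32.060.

392.14 g/mol

First, the molecular formula is C12H6FIO4S (counting implicit H from valence).
  C: 12 × 12.011 = 144.132
  F: 1 × 18.998 = 18.998
  H: 6 × 1.008 = 6.048
  I: 1 × 126.904 = 126.904
  O: 4 × 15.999 = 63.996
  S: 1 × 32.060 = 32.060
Sum: 12×12.011 + 1×18.998 + 6×1.008 + 1×126.904 + 4×15.999 + 1×32.060 = 392.138 → 392.14 g/mol.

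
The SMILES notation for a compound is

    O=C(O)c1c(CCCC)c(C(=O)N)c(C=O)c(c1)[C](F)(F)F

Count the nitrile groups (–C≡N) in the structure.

Scan the SMILES for the nitrile motif — none present.
Groups that are present: 1 aldehyde, 1 amide, 1 carboxylic acid.

0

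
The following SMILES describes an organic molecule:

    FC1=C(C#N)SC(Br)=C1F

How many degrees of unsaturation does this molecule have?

Molecular formula: C5BrF2NS.
DoU = (2C + 2 + N − H − X) / 2, where X is the halogen count and O/S are ignored.
    = (2·5 + 2 + 1 − 0 − 3) / 2 = 10 / 2 = 5.

5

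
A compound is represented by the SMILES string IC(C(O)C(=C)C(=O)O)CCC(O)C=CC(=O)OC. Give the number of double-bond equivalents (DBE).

4

Degree of unsaturation = (number of rings) + (number of π bonds).
Ring closures in the SMILES: 0.
π bonds: 4 double bonds (each 1 DoU) → 4 DoU from unsaturation.
Total DoU = 0 + 4 = 4.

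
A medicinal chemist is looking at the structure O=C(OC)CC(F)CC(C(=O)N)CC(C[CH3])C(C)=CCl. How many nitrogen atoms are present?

1

Scan the SMILES for N atoms (remember two-letter symbols like Cl and Br are single atoms).
Nitrogen count: 1.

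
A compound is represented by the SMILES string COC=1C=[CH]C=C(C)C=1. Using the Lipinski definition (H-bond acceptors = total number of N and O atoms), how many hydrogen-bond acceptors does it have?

N atoms: 0; O atoms: 1.
Lipinski HBA = 0 + 1 = 1.

1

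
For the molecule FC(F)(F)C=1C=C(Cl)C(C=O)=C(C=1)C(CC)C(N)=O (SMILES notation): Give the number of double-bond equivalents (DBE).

6

Degree of unsaturation = (number of rings) + (number of π bonds).
Ring closures in the SMILES: 1.
π bonds: 5 double bonds (each 1 DoU) → 5 DoU from unsaturation.
Total DoU = 1 + 5 = 6.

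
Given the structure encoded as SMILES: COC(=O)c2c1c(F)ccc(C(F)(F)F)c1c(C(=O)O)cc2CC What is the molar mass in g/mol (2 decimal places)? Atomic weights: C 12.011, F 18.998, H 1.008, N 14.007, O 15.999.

344.26 g/mol

First, the molecular formula is C16H12F4O4 (counting implicit H from valence).
  C: 16 × 12.011 = 192.176
  F: 4 × 18.998 = 75.992
  H: 12 × 1.008 = 12.096
  O: 4 × 15.999 = 63.996
Sum: 16×12.011 + 4×18.998 + 12×1.008 + 4×15.999 = 344.260 → 344.26 g/mol.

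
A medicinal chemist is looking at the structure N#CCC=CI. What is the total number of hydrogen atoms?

4

Walk through each heavy atom and fill implicit hydrogens from standard valence (C 4, N 3, O 2, S 2, halogen 1):
  atom 1: N, bond orders sum to 3 (valence 3) → 0 H
  atom 2: C, bond orders sum to 4 (valence 4) → 0 H
  atom 3: C, bond orders sum to 2 (valence 4) → 2 H
  atom 4: C, bond orders sum to 3 (valence 4) → 1 H
  atom 5: C, bond orders sum to 3 (valence 4) → 1 H
  atom 6: I (halogen, monovalent) → 0 H
Total hydrogens: 4.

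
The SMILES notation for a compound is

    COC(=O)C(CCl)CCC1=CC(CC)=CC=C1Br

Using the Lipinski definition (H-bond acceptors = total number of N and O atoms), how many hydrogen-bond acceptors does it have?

N atoms: 0; O atoms: 2.
Lipinski HBA = 0 + 2 = 2.

2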